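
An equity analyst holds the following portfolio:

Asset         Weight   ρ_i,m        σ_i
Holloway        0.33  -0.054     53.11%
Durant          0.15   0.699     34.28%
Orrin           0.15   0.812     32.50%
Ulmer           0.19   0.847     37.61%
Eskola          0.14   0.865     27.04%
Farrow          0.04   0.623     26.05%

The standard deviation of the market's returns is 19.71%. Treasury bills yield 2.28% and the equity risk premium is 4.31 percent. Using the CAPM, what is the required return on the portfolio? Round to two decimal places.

β_Holloway = -0.054 × 53.11% / 19.71% = -0.1455
β_Durant = 0.699 × 34.28% / 19.71% = 1.2157
β_Orrin = 0.812 × 32.50% / 19.71% = 1.3389
β_Ulmer = 0.847 × 37.61% / 19.71% = 1.6162
β_Eskola = 0.865 × 27.04% / 19.71% = 1.1867
β_Farrow = 0.623 × 26.05% / 19.71% = 0.8234
β_P = Σ w_i β_i = 0.33×-0.1455 + 0.15×1.2157 + 0.15×1.3389 + 0.19×1.6162 + 0.14×1.1867 + 0.04×0.8234 = 0.8413
E(R_P) = R_f + β_P × MRP = 2.28% + 0.8413 × 4.31% = 5.91%

5.91%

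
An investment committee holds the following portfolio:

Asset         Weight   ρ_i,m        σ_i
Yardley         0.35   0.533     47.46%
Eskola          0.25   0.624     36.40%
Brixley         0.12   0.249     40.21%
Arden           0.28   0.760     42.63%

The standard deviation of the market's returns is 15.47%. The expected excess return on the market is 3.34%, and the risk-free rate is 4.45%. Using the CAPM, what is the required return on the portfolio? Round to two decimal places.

β_Yardley = 0.533 × 47.46% / 15.47% = 1.6352
β_Eskola = 0.624 × 36.40% / 15.47% = 1.4682
β_Brixley = 0.249 × 40.21% / 15.47% = 0.6472
β_Arden = 0.760 × 42.63% / 15.47% = 2.0943
β_P = Σ w_i β_i = 0.35×1.6352 + 0.25×1.4682 + 0.12×0.6472 + 0.28×2.0943 = 1.6034
E(R_P) = R_f + β_P × MRP = 4.45% + 1.6034 × 3.34% = 9.81%

9.81%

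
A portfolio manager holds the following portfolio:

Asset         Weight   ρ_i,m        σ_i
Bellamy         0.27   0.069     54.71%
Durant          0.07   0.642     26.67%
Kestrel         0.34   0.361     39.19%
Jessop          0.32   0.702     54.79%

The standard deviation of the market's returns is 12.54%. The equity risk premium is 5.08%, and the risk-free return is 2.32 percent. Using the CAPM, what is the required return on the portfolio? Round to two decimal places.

10.15%

β_Bellamy = 0.069 × 54.71% / 12.54% = 0.3010
β_Durant = 0.642 × 26.67% / 12.54% = 1.3654
β_Kestrel = 0.361 × 39.19% / 12.54% = 1.1282
β_Jessop = 0.702 × 54.79% / 12.54% = 3.0672
β_P = Σ w_i β_i = 0.27×0.3010 + 0.07×1.3654 + 0.34×1.1282 + 0.32×3.0672 = 1.5419
E(R_P) = R_f + β_P × MRP = 2.32% + 1.5419 × 5.08% = 10.15%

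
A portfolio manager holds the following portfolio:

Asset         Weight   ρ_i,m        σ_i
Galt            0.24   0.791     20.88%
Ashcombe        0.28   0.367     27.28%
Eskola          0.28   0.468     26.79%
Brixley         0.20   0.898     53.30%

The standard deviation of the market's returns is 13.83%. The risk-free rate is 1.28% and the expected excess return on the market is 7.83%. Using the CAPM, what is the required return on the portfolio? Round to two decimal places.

12.52%

β_Galt = 0.791 × 20.88% / 13.83% = 1.1942
β_Ashcombe = 0.367 × 27.28% / 13.83% = 0.7239
β_Eskola = 0.468 × 26.79% / 13.83% = 0.9066
β_Brixley = 0.898 × 53.30% / 13.83% = 3.4608
β_P = Σ w_i β_i = 0.24×1.1942 + 0.28×0.7239 + 0.28×0.9066 + 0.20×3.4608 = 1.4353
E(R_P) = R_f + β_P × MRP = 1.28% + 1.4353 × 7.83% = 12.52%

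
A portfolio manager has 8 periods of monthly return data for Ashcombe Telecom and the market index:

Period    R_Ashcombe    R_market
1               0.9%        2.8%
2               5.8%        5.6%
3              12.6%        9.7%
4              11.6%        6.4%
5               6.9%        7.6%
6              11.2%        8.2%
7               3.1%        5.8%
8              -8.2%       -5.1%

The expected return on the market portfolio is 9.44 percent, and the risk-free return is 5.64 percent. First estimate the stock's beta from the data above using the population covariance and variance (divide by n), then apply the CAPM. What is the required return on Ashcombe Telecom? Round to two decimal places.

Mean R_i = (0.9 + 5.8 + 12.6 + 11.6 + 6.9 + 11.2 + 3.1 − 8.2) / 8 = 5.4875%
Mean R_m = (2.8 + 5.6 + 9.7 + 6.4 + 7.6 + 8.2 + 5.8 − 5.1) / 8 = 5.1250%
Σ(R_i − R̄_i)(R_m − R̄_m) = 210.5525  ⇒  Cov = 210.5525 / 8 = 26.3191
Σ(R_m − R̄_m)² = 148.7750  ⇒  Var(R_m) = 148.7750 / 8 = 18.5969
β = Cov / Var(R_m) = 26.3191 / 18.5969 = 1.4152
MRP = 9.44% − 5.64% = 3.80%
E(R) = R_f + β × MRP = 5.64% + 1.4152 × 3.80% = 11.02%

11.02%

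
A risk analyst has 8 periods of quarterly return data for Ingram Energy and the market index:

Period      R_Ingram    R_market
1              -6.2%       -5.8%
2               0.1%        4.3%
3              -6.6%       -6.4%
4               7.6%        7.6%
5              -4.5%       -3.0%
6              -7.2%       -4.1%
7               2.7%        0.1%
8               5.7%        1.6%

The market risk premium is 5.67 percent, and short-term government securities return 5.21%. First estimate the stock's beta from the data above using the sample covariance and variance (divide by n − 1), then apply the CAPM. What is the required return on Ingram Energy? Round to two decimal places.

11.13%

Mean R_i = (-6.2 + 0.1 − 6.6 + 7.6 − 4.5 − 7.2 + 2.7 + 5.7) / 8 = -1.0500%
Mean R_m = (-5.8 + 4.3 − 6.4 + 7.6 − 3.0 − 4.1 + 0.1 + 1.6) / 8 = -0.7125%
Σ(R_i − R̄_i)(R_m − R̄_m) = 182.8150  ⇒  Cov = 182.8150 / 7 = 26.1164
Σ(R_m − R̄_m)² = 175.1688  ⇒  Var(R_m) = 175.1688 / 7 = 25.0241
β = Cov / Var(R_m) = 26.1164 / 25.0241 = 1.0436
E(R) = R_f + β × MRP = 5.21% + 1.0436 × 5.67% = 11.13%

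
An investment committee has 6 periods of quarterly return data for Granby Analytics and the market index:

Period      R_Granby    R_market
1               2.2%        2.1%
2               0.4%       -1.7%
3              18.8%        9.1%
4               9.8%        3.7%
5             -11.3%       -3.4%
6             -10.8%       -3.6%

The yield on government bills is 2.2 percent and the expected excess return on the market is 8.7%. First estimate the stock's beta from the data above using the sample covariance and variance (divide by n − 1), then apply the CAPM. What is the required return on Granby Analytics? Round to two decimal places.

Mean R_i = (2.2 + 0.4 + 18.8 + 9.8 − 11.3 − 10.8) / 6 = 1.5167%
Mean R_m = (2.1 − 1.7 + 9.1 + 3.7 − 3.4 − 3.6) / 6 = 1.0333%
Σ(R_i − R̄_i)(R_m − R̄_m) = 279.1767  ⇒  Cov = 279.1767 / 5 = 55.8353
Σ(R_m − R̄_m)² = 121.9133  ⇒  Var(R_m) = 121.9133 / 5 = 24.3827
β = Cov / Var(R_m) = 55.8353 / 24.3827 = 2.2900
E(R) = R_f + β × MRP = 2.2% + 2.2900 × 8.7% = 22.12%

22.12%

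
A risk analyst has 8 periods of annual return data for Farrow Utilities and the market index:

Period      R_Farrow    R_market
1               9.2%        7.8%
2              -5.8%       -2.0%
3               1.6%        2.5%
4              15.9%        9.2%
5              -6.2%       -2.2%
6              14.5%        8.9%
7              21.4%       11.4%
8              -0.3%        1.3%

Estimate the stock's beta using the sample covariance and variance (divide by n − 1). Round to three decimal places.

1.928

Mean R_i = (9.2 − 5.8 + 1.6 + 15.9 − 6.2 + 14.5 + 21.4 − 0.3) / 8 = 6.2875%
Mean R_m = (7.8 − 2.0 + 2.5 + 9.2 − 2.2 + 8.9 + 11.4 + 1.3) / 8 = 4.6125%
Σ(R_i − R̄_i)(R_m − R̄_m) = 387.8913  ⇒  Cov = 387.8913 / 7 = 55.4130
Σ(R_m − R̄_m)² = 201.2288  ⇒  Var(R_m) = 201.2288 / 7 = 28.7470
β = Cov / Var(R_m) = 55.4130 / 28.7470 = 1.9276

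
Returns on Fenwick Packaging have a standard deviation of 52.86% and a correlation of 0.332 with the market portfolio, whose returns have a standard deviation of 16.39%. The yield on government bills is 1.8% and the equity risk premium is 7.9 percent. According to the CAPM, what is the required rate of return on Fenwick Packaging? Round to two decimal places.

10.26%

β = ρ × σ_i / σ_m = 0.332 × 52.86% / 16.39% = 1.0707
E(R) = 1.8% + 1.0707 × 7.9% = 10.26%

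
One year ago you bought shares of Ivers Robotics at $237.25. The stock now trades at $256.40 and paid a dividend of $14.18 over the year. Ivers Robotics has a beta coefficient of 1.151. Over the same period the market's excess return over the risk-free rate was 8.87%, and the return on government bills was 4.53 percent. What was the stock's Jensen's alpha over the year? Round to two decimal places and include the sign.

Realised HPR = (P1 + D1 − P0) / P0 = (256.40 + 14.18 − 237.25) / 237.25 = 33.33 / 237.25 = 14.0485%
CAPM required = R_f + β·MRP = 4.53% + 1.151 × 8.87% = 14.73937%
α = realised − required = 14.0485% − 14.73937% = -0.69%

-0.69%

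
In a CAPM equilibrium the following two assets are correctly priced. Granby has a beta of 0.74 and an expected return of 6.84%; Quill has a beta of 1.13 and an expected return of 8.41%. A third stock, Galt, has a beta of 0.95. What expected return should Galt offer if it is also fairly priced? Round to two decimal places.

MRP (SML slope) = (8.41% − 6.84%) / (1.13 − 0.74) = 1.57% / 0.39 = 4.0256%
R_f (intercept) = 6.84% − 0.74 × 4.0256% = 3.8611%
E(R_Galt) = R_f + β × MRP = 3.8611% + 0.95 × 4.0256% = 7.69%

7.69%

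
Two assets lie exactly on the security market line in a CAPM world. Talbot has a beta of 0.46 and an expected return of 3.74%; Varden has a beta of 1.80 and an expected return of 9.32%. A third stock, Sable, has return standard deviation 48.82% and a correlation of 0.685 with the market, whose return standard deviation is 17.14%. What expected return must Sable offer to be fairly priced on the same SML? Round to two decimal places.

MRP = (9.32% − 3.74%) / (1.80 − 0.46) = 4.1642%
R_f = 3.74% − 0.46 × 4.1642% = 1.8245%
β_Sable = ρ·σ_i/σ_m = 0.685 × 48.82 / 17.14 = 1.9511
E(R_Sable) = R_f + β × MRP = 1.8245% + 1.9511 × 4.1642% = 9.95%

9.95%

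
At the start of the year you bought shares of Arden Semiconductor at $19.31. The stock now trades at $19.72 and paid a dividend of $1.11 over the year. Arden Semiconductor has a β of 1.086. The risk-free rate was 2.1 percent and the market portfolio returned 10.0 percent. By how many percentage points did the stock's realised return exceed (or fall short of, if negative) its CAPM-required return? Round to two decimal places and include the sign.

Realised HPR = (P1 + D1 − P0) / P0 = (19.72 + 1.11 − 19.31) / 19.31 = 1.52 / 19.31 = 7.8716%
MRP = 10.0% − 2.1% = 7.90%
CAPM required = R_f + β·MRP = 2.1% + 1.086 × 7.9% = 10.6794%
α = realised − required = 7.8716% − 10.6794% = -2.81%

-2.81%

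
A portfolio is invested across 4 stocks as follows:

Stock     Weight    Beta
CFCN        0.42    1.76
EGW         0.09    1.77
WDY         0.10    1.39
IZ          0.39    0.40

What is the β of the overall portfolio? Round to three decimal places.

β_P = Σ w_i β_i = 0.42×1.76 + 0.09×1.77 + 0.10×1.39 + 0.39×0.40 = 1.1935

1.194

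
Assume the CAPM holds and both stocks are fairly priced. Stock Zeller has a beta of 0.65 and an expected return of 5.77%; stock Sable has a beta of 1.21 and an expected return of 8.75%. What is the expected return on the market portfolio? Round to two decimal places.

Both satisfy E(R) = R_f + β·MRP, so the slope of the SML is
MRP = (8.75% − 5.77%) / (1.21 − 0.65) = 2.98% / 0.56 = 5.3214%
R_f = E(R_Zeller) − β_Zeller·MRP = 5.77% − 0.65 × 5.3214% = 2.3111%
E(R_m) = R_f + MRP = 2.3111% + 5.3214% = 7.63%

7.63%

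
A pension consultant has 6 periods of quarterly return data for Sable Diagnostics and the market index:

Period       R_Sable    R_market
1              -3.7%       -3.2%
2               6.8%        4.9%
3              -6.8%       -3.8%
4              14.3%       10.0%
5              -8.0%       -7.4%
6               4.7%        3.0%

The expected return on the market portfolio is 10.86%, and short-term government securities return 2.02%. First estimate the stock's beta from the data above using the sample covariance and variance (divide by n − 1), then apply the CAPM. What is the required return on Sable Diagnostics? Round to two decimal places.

13.91%

Mean R_i = (-3.7 + 6.8 − 6.8 + 14.3 − 8.0 + 4.7) / 6 = 1.2167%
Mean R_m = (-3.2 + 4.9 − 3.8 + 10.0 − 7.4 + 3.0) / 6 = 0.5833%
Σ(R_i − R̄_i)(R_m − R̄_m) = 283.0417  ⇒  Cov = 283.0417 / 5 = 56.6083
Σ(R_m − R̄_m)² = 210.4083  ⇒  Var(R_m) = 210.4083 / 5 = 42.0817
β = Cov / Var(R_m) = 56.6083 / 42.0817 = 1.3452
MRP = 10.86% − 2.02% = 8.84%
E(R) = R_f + β × MRP = 2.02% + 1.3452 × 8.84% = 13.91%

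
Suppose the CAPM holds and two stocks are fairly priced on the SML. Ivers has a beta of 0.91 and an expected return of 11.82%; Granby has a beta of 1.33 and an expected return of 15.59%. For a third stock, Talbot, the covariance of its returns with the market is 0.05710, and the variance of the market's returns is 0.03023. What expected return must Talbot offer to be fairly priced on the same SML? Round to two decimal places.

20.61%

MRP = (15.59% − 11.82%) / (1.33 − 0.91) = 8.9762%
R_f = 11.82% − 0.91 × 8.9762% = 3.6517%
β_Talbot = Cov / Var(R_m) = 0.05710 / 0.03023 = 1.8889
E(R_Talbot) = R_f + β × MRP = 3.6517% + 1.8889 × 8.9762% = 20.61%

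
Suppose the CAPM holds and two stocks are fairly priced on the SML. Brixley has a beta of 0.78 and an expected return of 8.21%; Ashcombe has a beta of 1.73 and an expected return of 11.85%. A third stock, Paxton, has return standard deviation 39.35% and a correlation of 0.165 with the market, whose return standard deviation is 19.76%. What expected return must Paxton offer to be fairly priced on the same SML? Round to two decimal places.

6.48%

MRP = (11.85% − 8.21%) / (1.73 − 0.78) = 3.8316%
R_f = 8.21% − 0.78 × 3.8316% = 5.2214%
β_Paxton = ρ·σ_i/σ_m = 0.165 × 39.35 / 19.76 = 0.3286
E(R_Paxton) = R_f + β × MRP = 5.2214% + 0.3286 × 3.8316% = 6.48%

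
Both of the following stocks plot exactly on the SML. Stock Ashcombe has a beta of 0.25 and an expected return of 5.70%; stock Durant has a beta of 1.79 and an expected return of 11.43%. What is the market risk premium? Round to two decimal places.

3.72%

Both satisfy E(R) = R_f + β·MRP, so the slope of the SML is
MRP = (11.43% − 5.70%) / (1.79 − 0.25) = 5.73% / 1.54 = 3.7208%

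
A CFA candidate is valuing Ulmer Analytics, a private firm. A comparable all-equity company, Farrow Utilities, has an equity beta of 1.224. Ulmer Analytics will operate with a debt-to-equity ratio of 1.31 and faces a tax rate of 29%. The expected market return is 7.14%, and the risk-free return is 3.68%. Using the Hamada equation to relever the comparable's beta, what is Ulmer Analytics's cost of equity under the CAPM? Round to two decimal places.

11.85%

β_L = β_U × [1 + (1 − t)(D/E)] = 1.224 × [1 + (1 − 0.29) × 1.31]
    = 1.224 × [1 + 0.71 × 1.31] = 1.224 × 1.9301 = 2.3624
MRP = 7.14% − 3.68% = 3.46%
E(R) = R_f + β_L × MRP = 3.68% + 2.3624 × 3.46% = 11.85%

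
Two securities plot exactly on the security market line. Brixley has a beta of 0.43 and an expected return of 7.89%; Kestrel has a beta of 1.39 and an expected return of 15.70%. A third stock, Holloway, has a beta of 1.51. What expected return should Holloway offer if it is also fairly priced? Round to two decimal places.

MRP (SML slope) = (15.70% − 7.89%) / (1.39 − 0.43) = 7.81% / 0.96 = 8.1354%
R_f (intercept) = 7.89% − 0.43 × 8.1354% = 4.3918%
E(R_Holloway) = R_f + β × MRP = 4.3918% + 1.51 × 8.1354% = 16.68%

16.68%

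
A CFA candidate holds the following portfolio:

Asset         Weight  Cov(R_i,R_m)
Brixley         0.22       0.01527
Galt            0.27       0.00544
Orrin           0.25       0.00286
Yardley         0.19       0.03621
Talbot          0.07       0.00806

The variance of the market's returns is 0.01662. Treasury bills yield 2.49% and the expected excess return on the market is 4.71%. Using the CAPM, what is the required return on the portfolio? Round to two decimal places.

6.17%

β_Brixley = 0.01527 / 0.01662 = 0.9188
β_Galt = 0.00544 / 0.01662 = 0.3273
β_Orrin = 0.00286 / 0.01662 = 0.1721
β_Yardley = 0.03621 / 0.01662 = 2.1787
β_Talbot = 0.00806 / 0.01662 = 0.4850
β_P = Σ w_i β_i = 0.22×0.9188 + 0.27×0.3273 + 0.25×0.1721 + 0.19×2.1787 + 0.07×0.4850 = 0.7814
E(R_P) = R_f + β_P × MRP = 2.49% + 0.7814 × 4.71% = 6.17%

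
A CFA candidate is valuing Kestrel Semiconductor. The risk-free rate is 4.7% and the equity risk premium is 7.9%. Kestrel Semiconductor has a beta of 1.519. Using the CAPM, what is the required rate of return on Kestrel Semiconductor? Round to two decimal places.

16.70%

E(R) = R_f + β × MRP = 4.7% + 1.519 × 7.9% = 16.70%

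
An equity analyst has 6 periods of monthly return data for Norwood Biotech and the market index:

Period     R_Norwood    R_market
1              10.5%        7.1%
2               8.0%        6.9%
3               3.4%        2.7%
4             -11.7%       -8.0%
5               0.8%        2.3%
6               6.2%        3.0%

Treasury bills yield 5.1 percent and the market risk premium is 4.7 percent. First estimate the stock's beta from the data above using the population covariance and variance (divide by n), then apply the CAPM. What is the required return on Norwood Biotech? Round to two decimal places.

11.73%

Mean R_i = (10.5 + 8.0 + 3.4 − 11.7 + 0.8 + 6.2) / 6 = 2.8667%
Mean R_m = (7.1 + 6.9 + 2.7 − 8.0 + 2.3 + 3.0) / 6 = 2.3333%
Σ(R_i − R̄_i)(R_m − R̄_m) = 212.8367  ⇒  Cov = 212.8367 / 6 = 35.4728
Σ(R_m − R̄_m)² = 150.9333  ⇒  Var(R_m) = 150.9333 / 6 = 25.1556
β = Cov / Var(R_m) = 35.4728 / 25.1556 = 1.4101
E(R) = R_f + β × MRP = 5.1% + 1.4101 × 4.7% = 11.73%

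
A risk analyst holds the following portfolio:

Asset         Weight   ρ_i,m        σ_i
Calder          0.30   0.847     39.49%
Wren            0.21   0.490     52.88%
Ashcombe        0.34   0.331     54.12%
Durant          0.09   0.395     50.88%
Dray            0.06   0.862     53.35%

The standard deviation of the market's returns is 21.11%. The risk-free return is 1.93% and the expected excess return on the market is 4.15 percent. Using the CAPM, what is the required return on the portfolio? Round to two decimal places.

7.07%

β_Calder = 0.847 × 39.49% / 21.11% = 1.5845
β_Wren = 0.490 × 52.88% / 21.11% = 1.2274
β_Ashcombe = 0.331 × 54.12% / 21.11% = 0.8486
β_Durant = 0.395 × 50.88% / 21.11% = 0.9520
β_Dray = 0.862 × 53.35% / 21.11% = 2.1785
β_P = Σ w_i β_i = 0.30×1.5845 + 0.21×1.2274 + 0.34×0.8486 + 0.09×0.9520 + 0.06×2.1785 = 1.2380
E(R_P) = R_f + β_P × MRP = 1.93% + 1.2380 × 4.15% = 7.07%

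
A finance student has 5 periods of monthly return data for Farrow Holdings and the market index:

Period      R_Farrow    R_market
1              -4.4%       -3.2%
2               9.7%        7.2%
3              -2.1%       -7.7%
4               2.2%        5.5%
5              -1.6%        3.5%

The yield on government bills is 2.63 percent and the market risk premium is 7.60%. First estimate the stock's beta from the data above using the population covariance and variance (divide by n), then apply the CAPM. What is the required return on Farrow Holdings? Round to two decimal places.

7.56%

Mean R_i = (-4.4 + 9.7 − 2.1 + 2.2 − 1.6) / 5 = 0.7600%
Mean R_m = (-3.2 + 7.2 − 7.7 + 5.5 + 3.5) / 5 = 1.0600%
Σ(R_i − R̄_i)(R_m − R̄_m) = 102.5620  ⇒  Cov = 102.5620 / 5 = 20.5124
Σ(R_m − R̄_m)² = 158.2520  ⇒  Var(R_m) = 158.2520 / 5 = 31.6504
β = Cov / Var(R_m) = 20.5124 / 31.6504 = 0.6481
E(R) = R_f + β × MRP = 2.63% + 0.6481 × 7.60% = 7.56%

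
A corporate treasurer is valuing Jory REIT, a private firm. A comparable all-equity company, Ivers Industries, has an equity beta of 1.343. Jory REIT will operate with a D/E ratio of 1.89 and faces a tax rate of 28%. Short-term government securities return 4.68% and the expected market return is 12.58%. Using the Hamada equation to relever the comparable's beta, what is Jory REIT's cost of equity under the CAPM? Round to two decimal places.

29.73%

β_L = β_U × [1 + (1 − t)(D/E)] = 1.343 × [1 + (1 − 0.28) × 1.89]
    = 1.343 × [1 + 0.72 × 1.89] = 1.343 × 2.3608 = 3.1706
MRP = 12.58% − 4.68% = 7.90%
E(R) = R_f + β_L × MRP = 4.68% + 3.1706 × 7.90% = 29.73%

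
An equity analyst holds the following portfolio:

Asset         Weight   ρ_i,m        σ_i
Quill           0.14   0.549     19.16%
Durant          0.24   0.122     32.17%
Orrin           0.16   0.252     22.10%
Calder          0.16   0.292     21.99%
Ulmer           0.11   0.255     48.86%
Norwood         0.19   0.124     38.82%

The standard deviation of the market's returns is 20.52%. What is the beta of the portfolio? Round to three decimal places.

β_Quill = 0.549 × 19.16% / 20.52% = 0.5126
β_Durant = 0.122 × 32.17% / 20.52% = 0.1913
β_Orrin = 0.252 × 22.10% / 20.52% = 0.2714
β_Calder = 0.292 × 21.99% / 20.52% = 0.3129
β_Ulmer = 0.255 × 48.86% / 20.52% = 0.6072
β_Norwood = 0.124 × 38.82% / 20.52% = 0.2346
β_P = Σ w_i β_i = 0.14×0.5126 + 0.24×0.1913 + 0.16×0.2714 + 0.16×0.3129 + 0.11×0.6072 + 0.19×0.2346 = 0.3225

0.323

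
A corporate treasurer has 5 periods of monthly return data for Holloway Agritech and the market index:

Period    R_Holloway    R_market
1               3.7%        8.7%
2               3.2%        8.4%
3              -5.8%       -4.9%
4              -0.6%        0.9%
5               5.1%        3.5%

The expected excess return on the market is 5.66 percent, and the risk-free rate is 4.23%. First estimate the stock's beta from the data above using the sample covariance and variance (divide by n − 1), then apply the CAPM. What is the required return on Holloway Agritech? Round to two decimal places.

8.04%

Mean R_i = (3.7 + 3.2 − 5.8 − 0.6 + 5.1) / 5 = 1.1200%
Mean R_m = (8.7 + 8.4 − 4.9 + 0.9 + 3.5) / 5 = 3.3200%
Σ(R_i − R̄_i)(R_m − R̄_m) = 86.2080  ⇒  Cov = 86.2080 / 4 = 21.5520
Σ(R_m − R̄_m)² = 128.2080  ⇒  Var(R_m) = 128.2080 / 4 = 32.0520
β = Cov / Var(R_m) = 21.5520 / 32.0520 = 0.6724
E(R) = R_f + β × MRP = 4.23% + 0.6724 × 5.66% = 8.04%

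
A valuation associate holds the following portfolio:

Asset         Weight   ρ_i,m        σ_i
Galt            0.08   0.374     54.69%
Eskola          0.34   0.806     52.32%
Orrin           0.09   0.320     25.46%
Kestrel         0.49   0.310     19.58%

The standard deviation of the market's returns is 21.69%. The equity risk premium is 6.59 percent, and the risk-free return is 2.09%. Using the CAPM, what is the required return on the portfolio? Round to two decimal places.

8.07%

β_Galt = 0.374 × 54.69% / 21.69% = 0.9430
β_Eskola = 0.806 × 52.32% / 21.69% = 1.9442
β_Orrin = 0.320 × 25.46% / 21.69% = 0.3756
β_Kestrel = 0.310 × 19.58% / 21.69% = 0.2798
β_P = Σ w_i β_i = 0.08×0.9430 + 0.34×1.9442 + 0.09×0.3756 + 0.49×0.2798 = 0.9074
E(R_P) = R_f + β_P × MRP = 2.09% + 0.9074 × 6.59% = 8.07%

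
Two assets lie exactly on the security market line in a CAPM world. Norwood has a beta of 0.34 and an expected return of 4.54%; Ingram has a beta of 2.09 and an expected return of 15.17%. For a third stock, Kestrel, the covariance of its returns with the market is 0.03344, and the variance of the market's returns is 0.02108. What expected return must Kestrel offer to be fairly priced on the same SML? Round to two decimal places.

MRP = (15.17% − 4.54%) / (2.09 − 0.34) = 6.0743%
R_f = 4.54% − 0.34 × 6.0743% = 2.4747%
β_Kestrel = Cov / Var(R_m) = 0.03344 / 0.02108 = 1.5863
E(R_Kestrel) = R_f + β × MRP = 2.4747% + 1.5863 × 6.0743% = 12.11%

12.11%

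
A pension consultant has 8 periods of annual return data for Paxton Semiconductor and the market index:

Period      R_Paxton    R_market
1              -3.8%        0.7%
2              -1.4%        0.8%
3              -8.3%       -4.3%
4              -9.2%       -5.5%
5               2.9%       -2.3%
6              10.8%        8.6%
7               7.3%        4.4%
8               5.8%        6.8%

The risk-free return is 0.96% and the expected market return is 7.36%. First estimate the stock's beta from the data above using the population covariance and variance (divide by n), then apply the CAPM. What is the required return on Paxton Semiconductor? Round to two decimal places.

9.15%

Mean R_i = (-3.8 − 1.4 − 8.3 − 9.2 + 2.9 + 10.8 + 7.3 + 5.8) / 8 = 0.5125%
Mean R_m = (0.7 + 0.8 − 4.3 − 5.5 − 2.3 + 8.6 + 4.4 + 6.8) / 8 = 1.1500%
Σ(R_i − R̄_i)(R_m − R̄_m) = 235.5650  ⇒  Cov = 235.5650 / 8 = 29.4456
Σ(R_m − R̄_m)² = 184.1400  ⇒  Var(R_m) = 184.1400 / 8 = 23.0175
β = Cov / Var(R_m) = 29.4456 / 23.0175 = 1.2793
MRP = 7.36% − 0.96% = 6.40%
E(R) = R_f + β × MRP = 0.96% + 1.2793 × 6.40% = 9.15%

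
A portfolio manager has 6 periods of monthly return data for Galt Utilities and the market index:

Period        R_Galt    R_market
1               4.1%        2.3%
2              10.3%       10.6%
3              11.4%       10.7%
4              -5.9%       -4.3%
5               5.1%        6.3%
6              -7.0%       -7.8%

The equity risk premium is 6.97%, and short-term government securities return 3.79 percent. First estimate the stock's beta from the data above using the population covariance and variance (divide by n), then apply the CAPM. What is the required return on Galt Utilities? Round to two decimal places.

10.78%

Mean R_i = (4.1 + 10.3 + 11.4 − 5.9 + 5.1 − 7.0) / 6 = 3.0000%
Mean R_m = (2.3 + 10.6 + 10.7 − 4.3 + 6.3 − 7.8) / 6 = 2.9667%
Σ(R_i − R̄_i)(R_m − R̄_m) = 299.2900  ⇒  Cov = 299.2900 / 6 = 49.8817
Σ(R_m − R̄_m)² = 298.3533  ⇒  Var(R_m) = 298.3533 / 6 = 49.7256
β = Cov / Var(R_m) = 49.8817 / 49.7256 = 1.0031
E(R) = R_f + β × MRP = 3.79% + 1.0031 × 6.97% = 10.78%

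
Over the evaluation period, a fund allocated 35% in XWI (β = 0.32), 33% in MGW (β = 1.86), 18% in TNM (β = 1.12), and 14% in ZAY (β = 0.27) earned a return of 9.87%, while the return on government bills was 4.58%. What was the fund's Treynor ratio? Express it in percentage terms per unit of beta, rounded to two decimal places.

β_P = 0.35×0.32 + 0.33×1.86 + 0.18×1.12 + 0.14×0.27 = 0.9652
Treynor = (R_P − R_f) / β_P = (9.87% − 4.58%) / 0.9652 = 5.29% / 0.9652 = 5.48%

5.48%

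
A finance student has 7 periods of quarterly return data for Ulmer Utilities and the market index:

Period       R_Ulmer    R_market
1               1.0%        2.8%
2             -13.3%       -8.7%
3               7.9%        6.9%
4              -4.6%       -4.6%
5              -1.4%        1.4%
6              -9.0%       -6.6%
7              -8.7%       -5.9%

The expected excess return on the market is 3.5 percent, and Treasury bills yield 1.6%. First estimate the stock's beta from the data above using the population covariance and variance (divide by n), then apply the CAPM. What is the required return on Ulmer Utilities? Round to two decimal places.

5.83%

Mean R_i = (1.0 − 13.3 + 7.9 − 4.6 − 1.4 − 9.0 − 8.7) / 7 = -4.0143%
Mean R_m = (2.8 − 8.7 + 6.9 − 4.6 + 1.4 − 6.6 − 5.9) / 7 = -2.1000%
Σ(R_i − R̄_i)(R_m − R̄_m) = 243.9400  ⇒  Cov = 243.9400 / 7 = 34.8486
Σ(R_m − R̄_m)² = 201.7600  ⇒  Var(R_m) = 201.7600 / 7 = 28.8229
β = Cov / Var(R_m) = 34.8486 / 28.8229 = 1.2091
E(R) = R_f + β × MRP = 1.6% + 1.2091 × 3.5% = 5.83%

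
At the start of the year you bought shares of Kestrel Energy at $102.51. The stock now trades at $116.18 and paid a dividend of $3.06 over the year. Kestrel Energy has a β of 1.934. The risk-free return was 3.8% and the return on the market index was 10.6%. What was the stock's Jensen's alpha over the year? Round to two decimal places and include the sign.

-0.63%

Realised HPR = (P1 + D1 − P0) / P0 = (116.18 + 3.06 − 102.51) / 102.51 = 16.73 / 102.51 = 16.3204%
MRP = 10.6% − 3.8% = 6.80%
CAPM required = R_f + β·MRP = 3.8% + 1.934 × 6.8% = 16.9512%
α = realised − required = 16.3204% − 16.9512% = -0.63%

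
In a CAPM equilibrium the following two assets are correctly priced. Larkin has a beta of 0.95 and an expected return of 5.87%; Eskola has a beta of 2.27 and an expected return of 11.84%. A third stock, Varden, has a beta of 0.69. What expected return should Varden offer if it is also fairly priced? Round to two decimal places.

MRP (SML slope) = (11.84% − 5.87%) / (2.27 − 0.95) = 5.97% / 1.32 = 4.5227%
R_f (intercept) = 5.87% − 0.95 × 4.5227% = 1.5734%
E(R_Varden) = R_f + β × MRP = 1.5734% + 0.69 × 4.5227% = 4.69%

4.69%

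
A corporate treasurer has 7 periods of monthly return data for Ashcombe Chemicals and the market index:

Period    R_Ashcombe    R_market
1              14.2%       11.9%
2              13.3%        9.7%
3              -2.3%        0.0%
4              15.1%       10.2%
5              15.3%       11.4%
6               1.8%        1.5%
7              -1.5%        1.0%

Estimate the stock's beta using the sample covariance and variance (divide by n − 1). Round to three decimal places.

1.505

Mean R_i = (14.2 + 13.3 − 2.3 + 15.1 + 15.3 + 1.8 − 1.5) / 7 = 7.9857%
Mean R_m = (11.9 + 9.7 + 0.0 + 10.2 + 11.4 + 1.5 + 1.0) / 7 = 6.5286%
Σ(R_i − R̄_i)(R_m − R̄_m) = 262.6829  ⇒  Cov = 262.6829 / 6 = 43.7805
Σ(R_m − R̄_m)² = 174.5943  ⇒  Var(R_m) = 174.5943 / 6 = 29.0991
β = Cov / Var(R_m) = 43.7805 / 29.0991 = 1.5045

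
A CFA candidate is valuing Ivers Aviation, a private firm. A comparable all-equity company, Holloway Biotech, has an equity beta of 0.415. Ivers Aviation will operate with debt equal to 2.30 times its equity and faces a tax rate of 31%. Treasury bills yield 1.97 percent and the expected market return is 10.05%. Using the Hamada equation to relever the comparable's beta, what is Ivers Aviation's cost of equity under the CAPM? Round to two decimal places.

β_L = β_U × [1 + (1 − t)(D/E)] = 0.415 × [1 + (1 − 0.31) × 2.30]
    = 0.415 × [1 + 0.69 × 2.30] = 0.415 × 2.5870 = 1.0736
MRP = 10.05% − 1.97% = 8.08%
E(R) = R_f + β_L × MRP = 1.97% + 1.0736 × 8.08% = 10.64%

10.64%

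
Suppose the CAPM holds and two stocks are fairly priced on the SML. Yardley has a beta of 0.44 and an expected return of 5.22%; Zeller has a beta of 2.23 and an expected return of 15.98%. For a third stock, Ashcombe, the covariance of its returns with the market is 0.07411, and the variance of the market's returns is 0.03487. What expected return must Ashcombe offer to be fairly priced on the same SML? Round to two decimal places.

MRP = (15.98% − 5.22%) / (2.23 − 0.44) = 6.0112%
R_f = 5.22% − 0.44 × 6.0112% = 2.5751%
β_Ashcombe = Cov / Var(R_m) = 0.07411 / 0.03487 = 2.1253
E(R_Ashcombe) = R_f + β × MRP = 2.5751% + 2.1253 × 6.0112% = 15.35%

15.35%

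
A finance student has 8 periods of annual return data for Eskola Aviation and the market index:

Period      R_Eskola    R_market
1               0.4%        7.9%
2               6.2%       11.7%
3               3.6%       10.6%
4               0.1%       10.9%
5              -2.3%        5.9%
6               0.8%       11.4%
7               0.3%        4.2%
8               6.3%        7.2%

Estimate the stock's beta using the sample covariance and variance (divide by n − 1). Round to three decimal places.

0.408

Mean R_i = (0.4 + 6.2 + 3.6 + 0.1 − 2.3 + 0.8 + 0.3 + 6.3) / 8 = 1.9250%
Mean R_m = (7.9 + 11.7 + 10.6 + 10.9 + 5.9 + 11.4 + 4.2 + 7.2) / 8 = 8.7250%
Σ(R_i − R̄_i)(R_m − R̄_m) = 22.7550  ⇒  Cov = 22.7550 / 7 = 3.2507
Σ(R_m − R̄_m)² = 55.7150  ⇒  Var(R_m) = 55.7150 / 7 = 7.9593
β = Cov / Var(R_m) = 3.2507 / 7.9593 = 0.4084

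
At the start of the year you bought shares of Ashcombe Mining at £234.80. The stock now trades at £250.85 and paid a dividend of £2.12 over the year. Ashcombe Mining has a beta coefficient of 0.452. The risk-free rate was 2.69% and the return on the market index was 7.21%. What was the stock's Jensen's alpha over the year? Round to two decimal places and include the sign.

Realised HPR = (P1 + D1 − P0) / P0 = (250.85 + 2.12 − 234.80) / 234.80 = 18.17 / 234.80 = 7.7385%
MRP = 7.21% − 2.69% = 4.52%
CAPM required = R_f + β·MRP = 2.69% + 0.452 × 4.52% = 4.73304%
α = realised − required = 7.7385% − 4.73304% = +3.01%

+3.01%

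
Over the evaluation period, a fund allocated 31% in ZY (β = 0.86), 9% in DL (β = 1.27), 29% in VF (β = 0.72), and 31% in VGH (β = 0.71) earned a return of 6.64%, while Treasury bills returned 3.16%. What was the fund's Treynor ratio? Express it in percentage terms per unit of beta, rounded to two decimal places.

4.30%

β_P = 0.31×0.86 + 0.09×1.27 + 0.29×0.72 + 0.31×0.71 = 0.8098
Treynor = (R_P − R_f) / β_P = (6.64% − 3.16%) / 0.8098 = 3.48% / 0.8098 = 4.30%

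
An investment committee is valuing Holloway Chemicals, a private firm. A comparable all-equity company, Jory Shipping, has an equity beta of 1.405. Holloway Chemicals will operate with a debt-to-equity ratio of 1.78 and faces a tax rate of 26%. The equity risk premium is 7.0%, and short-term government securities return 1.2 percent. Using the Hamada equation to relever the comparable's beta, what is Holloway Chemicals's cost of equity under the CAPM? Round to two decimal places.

23.99%

β_L = β_U × [1 + (1 − t)(D/E)] = 1.405 × [1 + (1 − 0.26) × 1.78]
    = 1.405 × [1 + 0.74 × 1.78] = 1.405 × 2.3172 = 3.2557
E(R) = R_f + β_L × MRP = 1.2% + 3.2557 × 7.0% = 23.99%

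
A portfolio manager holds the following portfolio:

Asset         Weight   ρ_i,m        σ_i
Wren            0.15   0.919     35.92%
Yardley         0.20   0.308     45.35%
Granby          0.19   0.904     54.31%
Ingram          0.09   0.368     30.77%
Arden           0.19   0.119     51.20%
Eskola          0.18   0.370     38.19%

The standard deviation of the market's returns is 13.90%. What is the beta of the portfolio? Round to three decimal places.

1.568

β_Wren = 0.919 × 35.92% / 13.90% = 2.3749
β_Yardley = 0.308 × 45.35% / 13.90% = 1.0049
β_Granby = 0.904 × 54.31% / 13.90% = 3.5321
β_Ingram = 0.368 × 30.77% / 13.90% = 0.8146
β_Arden = 0.119 × 51.20% / 13.90% = 0.4383
β_Eskola = 0.370 × 38.19% / 13.90% = 1.0166
β_P = Σ w_i β_i = 0.15×2.3749 + 0.20×1.0049 + 0.19×3.5321 + 0.09×0.8146 + 0.19×0.4383 + 0.18×1.0166 = 1.5679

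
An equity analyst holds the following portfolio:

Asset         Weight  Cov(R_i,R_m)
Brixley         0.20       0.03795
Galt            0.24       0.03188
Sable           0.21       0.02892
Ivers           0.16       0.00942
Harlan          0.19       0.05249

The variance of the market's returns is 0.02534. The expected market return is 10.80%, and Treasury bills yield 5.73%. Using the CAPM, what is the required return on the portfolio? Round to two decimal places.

12.29%

β_Brixley = 0.03795 / 0.02534 = 1.4976
β_Galt = 0.03188 / 0.02534 = 1.2581
β_Sable = 0.02892 / 0.02534 = 1.1413
β_Ivers = 0.00942 / 0.02534 = 0.3717
β_Harlan = 0.05249 / 0.02534 = 2.0714
β_P = Σ w_i β_i = 0.20×1.4976 + 0.24×1.2581 + 0.21×1.1413 + 0.16×0.3717 + 0.19×2.0714 = 1.2942
MRP = 10.80% − 5.73% = 5.07%
E(R_P) = R_f + β_P × MRP = 5.73% + 1.2942 × 5.07% = 12.29%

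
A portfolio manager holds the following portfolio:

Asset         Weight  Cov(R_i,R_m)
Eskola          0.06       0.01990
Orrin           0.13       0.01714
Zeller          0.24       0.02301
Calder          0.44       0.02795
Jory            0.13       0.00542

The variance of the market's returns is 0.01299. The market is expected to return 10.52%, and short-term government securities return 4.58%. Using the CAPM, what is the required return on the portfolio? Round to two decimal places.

14.62%

β_Eskola = 0.01990 / 0.01299 = 1.5319
β_Orrin = 0.01714 / 0.01299 = 1.3195
β_Zeller = 0.02301 / 0.01299 = 1.7714
β_Calder = 0.02795 / 0.01299 = 2.1517
β_Jory = 0.00542 / 0.01299 = 0.4172
β_P = Σ w_i β_i = 0.06×1.5319 + 0.13×1.3195 + 0.24×1.7714 + 0.44×2.1517 + 0.13×0.4172 = 1.6896
MRP = 10.52% − 4.58% = 5.94%
E(R_P) = R_f + β_P × MRP = 4.58% + 1.6896 × 5.94% = 14.62%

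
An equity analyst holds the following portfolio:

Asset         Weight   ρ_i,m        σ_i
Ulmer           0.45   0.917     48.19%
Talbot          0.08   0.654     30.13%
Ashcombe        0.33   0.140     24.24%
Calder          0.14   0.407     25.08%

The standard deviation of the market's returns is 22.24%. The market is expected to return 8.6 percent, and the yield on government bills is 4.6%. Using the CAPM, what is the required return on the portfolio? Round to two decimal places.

8.92%

β_Ulmer = 0.917 × 48.19% / 22.24% = 1.9870
β_Talbot = 0.654 × 30.13% / 22.24% = 0.8860
β_Ashcombe = 0.140 × 24.24% / 22.24% = 0.1526
β_Calder = 0.407 × 25.08% / 22.24% = 0.4590
β_P = Σ w_i β_i = 0.45×1.9870 + 0.08×0.8860 + 0.33×0.1526 + 0.14×0.4590 = 1.0796
MRP = 8.6% − 4.6% = 4.00%
E(R_P) = R_f + β_P × MRP = 4.6% + 1.0796 × 4.0% = 8.92%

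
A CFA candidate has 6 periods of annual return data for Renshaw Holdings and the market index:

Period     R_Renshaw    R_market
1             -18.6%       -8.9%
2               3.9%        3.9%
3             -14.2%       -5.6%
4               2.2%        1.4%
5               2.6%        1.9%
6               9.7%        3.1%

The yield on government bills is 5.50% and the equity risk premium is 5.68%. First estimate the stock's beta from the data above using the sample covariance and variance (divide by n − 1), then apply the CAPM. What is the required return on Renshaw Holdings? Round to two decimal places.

Mean R_i = (-18.6 + 3.9 − 14.2 + 2.2 + 2.6 + 9.7) / 6 = -2.4000%
Mean R_m = (-8.9 + 3.9 − 5.6 + 1.4 + 1.9 + 3.1) / 6 = -0.7000%
Σ(R_i − R̄_i)(R_m − R̄_m) = 288.2800  ⇒  Cov = 288.2800 / 5 = 57.6560
Σ(R_m − R̄_m)² = 138.0200  ⇒  Var(R_m) = 138.0200 / 5 = 27.6040
β = Cov / Var(R_m) = 57.6560 / 27.6040 = 2.0887
E(R) = R_f + β × MRP = 5.50% + 2.0887 × 5.68% = 17.36%

17.36%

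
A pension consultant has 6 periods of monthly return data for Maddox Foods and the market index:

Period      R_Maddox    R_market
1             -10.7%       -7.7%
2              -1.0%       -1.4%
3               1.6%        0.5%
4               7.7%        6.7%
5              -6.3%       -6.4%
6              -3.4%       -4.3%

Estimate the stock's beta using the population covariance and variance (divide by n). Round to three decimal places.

Mean R_i = (-10.7 − 1.0 + 1.6 + 7.7 − 6.3 − 3.4) / 6 = -2.0167%
Mean R_m = (-7.7 − 1.4 + 0.5 + 6.7 − 6.4 − 4.3) / 6 = -2.1000%
Σ(R_i − R̄_i)(R_m − R̄_m) = 165.7100  ⇒  Cov = 165.7100 / 6 = 27.6183
Σ(R_m − R̄_m)² = 139.3800  ⇒  Var(R_m) = 139.3800 / 6 = 23.2300
β = Cov / Var(R_m) = 27.6183 / 23.2300 = 1.1889

1.189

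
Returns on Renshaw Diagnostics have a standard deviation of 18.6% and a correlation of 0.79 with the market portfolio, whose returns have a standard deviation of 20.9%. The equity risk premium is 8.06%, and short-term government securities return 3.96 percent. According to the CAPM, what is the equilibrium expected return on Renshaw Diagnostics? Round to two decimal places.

9.63%

β = ρ × σ_i / σ_m = 0.79 × 18.6% / 20.9% = 0.7031
E(R) = 3.96% + 0.7031 × 8.06% = 9.63%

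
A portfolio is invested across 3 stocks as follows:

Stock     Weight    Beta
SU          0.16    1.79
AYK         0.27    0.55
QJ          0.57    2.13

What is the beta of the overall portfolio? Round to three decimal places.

β_P = Σ w_i β_i = 0.16×1.79 + 0.27×0.55 + 0.57×2.13 = 1.6490

1.649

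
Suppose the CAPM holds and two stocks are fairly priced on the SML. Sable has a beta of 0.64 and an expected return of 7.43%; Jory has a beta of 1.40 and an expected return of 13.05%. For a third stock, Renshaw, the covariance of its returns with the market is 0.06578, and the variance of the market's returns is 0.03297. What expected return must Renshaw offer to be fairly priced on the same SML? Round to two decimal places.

17.45%

MRP = (13.05% − 7.43%) / (1.40 − 0.64) = 7.3947%
R_f = 7.43% − 0.64 × 7.3947% = 2.6974%
β_Renshaw = Cov / Var(R_m) = 0.06578 / 0.03297 = 1.9951
E(R_Renshaw) = R_f + β × MRP = 2.6974% + 1.9951 × 7.3947% = 17.45%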